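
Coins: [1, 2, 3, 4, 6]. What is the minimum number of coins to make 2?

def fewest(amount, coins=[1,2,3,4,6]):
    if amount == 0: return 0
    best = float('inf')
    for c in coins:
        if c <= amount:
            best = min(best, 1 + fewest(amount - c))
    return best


Building up with DP:
fewest(0) = 0
fewest(1) = min(1+fewest(0)=1+0=1) = 1
fewest(2) = min(1+fewest(1)=1+1=2, 1+fewest(0)=1+0=1) = 1

1


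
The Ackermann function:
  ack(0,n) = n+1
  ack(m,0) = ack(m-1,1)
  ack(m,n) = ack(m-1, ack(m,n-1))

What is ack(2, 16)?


ack(2, 16) = ack(1, ack(2, 15))
  ack(2, 15) = ack(1, ack(2, 14))
    ack(2, 14) = ack(1, ack(2, 13))
      ack(2, 13) = ack(1, ack(2, 12))
        ack(2, 12) = ack(1, ack(2, 11))
          ack(2, 11) = ack(1, ack(2, 10))
          ack(2, 10) = ack(1, ack(2, 9))
          ack(2, 9) = ack(1, ack(2, 8))
          ack(2, 8) = ack(1, ack(2, 7))
          ack(2, 7) = ack(1, ack(2, 6))
          ack(2, 6) = ack(1, ack(2, 5))
          ack(2, 5) = ack(1, ack(2, 4))
          ack(2, 4) = ack(1, ack(2, 3))
          ack(2, 3) = ack(1, ack(2, 2))
          ack(2, 2) = ack(1, ack(2, 1))
          ack(2, 1) = ack(1, ack(2, 0))
          ack(2, 0) = ack(1, 1)
          ack(1, 1) = ack(0, ack(1, 0))
          ack(1, 0) = ack(0, 1)
          ack(0, 1) = 2
            = ack(0, 2)
          ack(0, 2) = 3
            = ack(1, 3)
          ack(1, 3) = ack(0, ack(1, 2))
          ack(1, 2) = ack(0, ack(1, 1))
... (trace truncated)
Result: ack(2, 16) = 35

35


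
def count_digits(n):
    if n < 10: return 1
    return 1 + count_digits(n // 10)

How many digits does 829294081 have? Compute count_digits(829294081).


count_digits(829294081) = 1 + count_digits(82929408)
count_digits(82929408) = 1 + count_digits(8292940)
count_digits(8292940) = 1 + count_digits(829294)
count_digits(829294) = 1 + count_digits(82929)
count_digits(82929) = 1 + count_digits(8292)
count_digits(8292) = 1 + count_digits(829)
count_digits(829) = 1 + count_digits(82)
count_digits(82) = 1 + count_digits(8)
count_digits(8) = 1  (base case: 8 < 10)
Unwinding: 1 + 1 + 1 + 1 + 1 + 1 + 1 + 1 + 1 = 9

9


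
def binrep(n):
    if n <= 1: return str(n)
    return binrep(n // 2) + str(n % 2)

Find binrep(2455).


binrep(2455) = binrep(1227) + '1'
binrep(1227) = binrep(613) + '1'
binrep(613) = binrep(306) + '1'
binrep(306) = binrep(153) + '0'
binrep(153) = binrep(76) + '1'
binrep(76) = binrep(38) + '0'
binrep(38) = binrep(19) + '0'
binrep(19) = binrep(9) + '1'
binrep(9) = binrep(4) + '1'
binrep(4) = binrep(2) + '0'
binrep(2) = binrep(1) + '0'
binrep(1) = '1'  (base case)
Concatenating: '1' + '0' + '0' + '1' + '1' + '0' + '0' + '1' + '0' + '1' + '1' + '1' = '100110010111'

100110010111


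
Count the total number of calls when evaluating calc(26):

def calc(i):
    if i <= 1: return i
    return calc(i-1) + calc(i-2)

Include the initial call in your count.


Let C(n) = total calls for calc(n)
C(0) = 1, C(1) = 1
C(2) = 1 + C(1) + C(0) = 1 + 1 + 1 = 3
C(3) = 1 + C(2) + C(1) = 1 + 3 + 1 = 5
C(4) = 1 + C(3) + C(2) = 1 + 5 + 3 = 9
C(5) = 1 + C(4) + C(3) = 1 + 9 + 5 = 15
C(6) = 1 + C(5) + C(4) = 1 + 15 + 9 = 25
C(7) = 1 + C(6) + C(5) = 1 + 25 + 15 = 41
C(8) = 1 + C(7) + C(6) = 1 + 41 + 25 = 67
C(9) = 1 + C(8) + C(7) = 1 + 67 + 41 = 109
C(10) = 1 + C(9) + C(8) = 1 + 109 + 67 = 177
C(11) = 1 + C(10) + C(9) = 1 + 177 + 109 = 287
C(12) = 1 + C(11) + C(10) = 1 + 287 + 177 = 465
C(13) = 1 + C(12) + C(11) = 1 + 465 + 287 = 753
C(14) = 1 + C(13) + C(12) = 1 + 753 + 465 = 1219
C(15) = 1 + C(14) + C(13) = 1 + 1219 + 753 = 1973
C(16) = 1 + C(15) + C(14) = 1 + 1973 + 1219 = 3193
C(17) = 1 + C(16) + C(15) = 1 + 3193 + 1973 = 5167
C(18) = 1 + C(17) + C(16) = 1 + 5167 + 3193 = 8361
C(19) = 1 + C(18) + C(17) = 1 + 8361 + 5167 = 13529
C(20) = 1 + C(19) + C(18) = 1 + 13529 + 8361 = 21891
C(21) = 1 + C(20) + C(19) = 1 + 21891 + 13529 = 35421
C(22) = 1 + C(21) + C(20) = 1 + 35421 + 21891 = 57313
C(23) = 1 + C(22) + C(21) = 1 + 57313 + 35421 = 92735
C(24) = 1 + C(23) + C(22) = 1 + 92735 + 57313 = 150049
C(25) = 1 + C(24) + C(23) = 1 + 150049 + 92735 = 242785
C(26) = 1 + C(25) + C(24) = 1 + 242785 + 150049 = 392835

392835


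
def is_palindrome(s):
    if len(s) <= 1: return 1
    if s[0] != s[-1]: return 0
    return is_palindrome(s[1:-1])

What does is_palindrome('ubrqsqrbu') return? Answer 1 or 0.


is_palindrome('ubrqsqrbu'): s[0]='u' == s[-1]='u' -> check is_palindrome('brqsqrb')
is_palindrome('brqsqrb'): s[0]='b' == s[-1]='b' -> check is_palindrome('rqsqr')
is_palindrome('rqsqr'): s[0]='r' == s[-1]='r' -> check is_palindrome('qsq')
is_palindrome('qsq'): s[0]='q' == s[-1]='q' -> check is_palindrome('s')
is_palindrome('s'): len <= 1 -> return 1  (base case)
Result: 1 (palindrome)

1


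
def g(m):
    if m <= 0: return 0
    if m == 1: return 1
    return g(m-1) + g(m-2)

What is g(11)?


Computing g(11) bottom-up:
g(0) = 0
g(1) = 1
g(2) = g(1) + g(0) = 1 + 0 = 1
g(3) = g(2) + g(1) = 1 + 1 = 2
g(4) = g(3) + g(2) = 2 + 1 = 3
g(5) = g(4) + g(3) = 3 + 2 = 5
g(6) = g(5) + g(4) = 5 + 3 = 8
g(7) = g(6) + g(5) = 8 + 5 = 13
g(8) = g(7) + g(6) = 13 + 8 = 21
g(9) = g(8) + g(7) = 21 + 13 = 34
g(10) = g(9) + g(8) = 34 + 21 = 55
g(11) = g(10) + g(9) = 55 + 34 = 89

89


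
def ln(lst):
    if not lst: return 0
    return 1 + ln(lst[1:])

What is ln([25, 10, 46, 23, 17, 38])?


ln([25, 10, 46, 23, 17, 38]) = 1 + ln([10, 46, 23, 17, 38])
ln([10, 46, 23, 17, 38]) = 1 + ln([46, 23, 17, 38])
ln([46, 23, 17, 38]) = 1 + ln([23, 17, 38])
ln([23, 17, 38]) = 1 + ln([17, 38])
ln([17, 38]) = 1 + ln([38])
ln([38]) = 1 + ln([])
ln([]) = 0  (base case)
Unwinding: 1 + 1 + 1 + 1 + 1 + 1 + 0 = 6

6


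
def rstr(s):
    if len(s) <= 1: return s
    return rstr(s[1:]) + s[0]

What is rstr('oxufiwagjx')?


rstr('oxufiwagjx') = rstr('xufiwagjx') + 'o'
rstr('xufiwagjx') = rstr('ufiwagjx') + 'x'
rstr('ufiwagjx') = rstr('fiwagjx') + 'u'
rstr('fiwagjx') = rstr('iwagjx') + 'f'
rstr('iwagjx') = rstr('wagjx') + 'i'
rstr('wagjx') = rstr('agjx') + 'w'
rstr('agjx') = rstr('gjx') + 'a'
rstr('gjx') = rstr('jx') + 'g'
rstr('jx') = rstr('x') + 'j'
rstr('x') = 'x'  (base case)
Concatenating: 'x' + 'j' + 'g' + 'a' + 'w' + 'i' + 'f' + 'u' + 'x' + 'o' = 'xjgawifuxo'

xjgawifuxo


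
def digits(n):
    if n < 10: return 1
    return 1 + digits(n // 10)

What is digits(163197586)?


digits(163197586) = 1 + digits(16319758)
digits(16319758) = 1 + digits(1631975)
digits(1631975) = 1 + digits(163197)
digits(163197) = 1 + digits(16319)
digits(16319) = 1 + digits(1631)
digits(1631) = 1 + digits(163)
digits(163) = 1 + digits(16)
digits(16) = 1 + digits(1)
digits(1) = 1  (base case: 1 < 10)
Unwinding: 1 + 1 + 1 + 1 + 1 + 1 + 1 + 1 + 1 = 9

9


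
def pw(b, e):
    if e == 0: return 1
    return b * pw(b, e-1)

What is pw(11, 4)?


pw(11, 4)
= 11 * pw(11, 3)
= 11 * 11 * pw(11, 2)
= 11 * 11 * 11 * pw(11, 1)
= 11 * 11 * 11 * 11 * pw(11, 0)
= 11 * 11 * 11 * 11 * 1
= 14641

14641


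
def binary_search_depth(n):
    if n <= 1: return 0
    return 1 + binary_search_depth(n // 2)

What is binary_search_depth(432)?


432 / 2 = 216
216 / 2 = 108
108 / 2 = 54
54 / 2 = 27
27 / 2 = 13
13 / 2 = 6
6 / 2 = 3
3 / 2 = 1
Reached 1 after 8 halvings

8


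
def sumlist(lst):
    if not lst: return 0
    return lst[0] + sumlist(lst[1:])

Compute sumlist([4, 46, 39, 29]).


sumlist([4, 46, 39, 29]) = 4 + sumlist([46, 39, 29])
sumlist([46, 39, 29]) = 46 + sumlist([39, 29])
sumlist([39, 29]) = 39 + sumlist([29])
sumlist([29]) = 29 + sumlist([])
sumlist([]) = 0  (base case)
Total: 4 + 46 + 39 + 29 + 0 = 118

118


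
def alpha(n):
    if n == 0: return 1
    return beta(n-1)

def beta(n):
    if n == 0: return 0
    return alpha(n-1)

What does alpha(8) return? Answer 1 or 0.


alpha(8) = beta(7)
beta(7) = alpha(6)
alpha(6) = beta(5)
beta(5) = alpha(4)
alpha(4) = beta(3)
beta(3) = alpha(2)
alpha(2) = beta(1)
beta(1) = alpha(0)
alpha(0) = 1  (base case)
Result: 1

1


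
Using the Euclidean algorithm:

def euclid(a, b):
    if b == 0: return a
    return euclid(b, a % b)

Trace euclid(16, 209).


euclid(16, 209) = euclid(209, 16)
euclid(209, 16) = euclid(16, 1)
euclid(16, 1) = euclid(1, 0)
euclid(1, 0) = 1  (base case)

1


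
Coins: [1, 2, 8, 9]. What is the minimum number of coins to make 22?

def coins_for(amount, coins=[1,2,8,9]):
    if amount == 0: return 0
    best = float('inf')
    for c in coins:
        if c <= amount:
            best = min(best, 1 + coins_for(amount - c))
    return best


Building up with DP:
coins_for(0) = 0
coins_for(1) = min(1+coins_for(0)=1+0=1) = 1
coins_for(2) = min(1+coins_for(1)=1+1=2, 1+coins_for(0)=1+0=1) = 1
coins_for(3) = min(1+coins_for(2)=1+1=2, 1+coins_for(1)=1+1=2) = 2
coins_for(4) = min(1+coins_for(3)=1+2=3, 1+coins_for(2)=1+1=2) = 2
coins_for(5) = min(1+coins_for(4)=1+2=3, 1+coins_for(3)=1+2=3) = 3
coins_for(6) = min(1+coins_for(5)=1+3=4, 1+coins_for(4)=1+2=3) = 3
coins_for(7) = min(1+coins_for(6)=1+3=4, 1+coins_for(5)=1+3=4) = 4
coins_for(8) = min(1+coins_for(7)=1+4=5, 1+coins_for(6)=1+3=4, 1+coins_for(0)=1+0=1) = 1
coins_for(9) = min(1+coins_for(8)=1+1=2, 1+coins_for(7)=1+4=5, 1+coins_for(1)=1+1=2, 1+coins_for(0)=1+0=1) = 1
coins_for(10) = min(1+coins_for(9)=1+1=2, 1+coins_for(8)=1+1=2, 1+coins_for(2)=1+1=2, 1+coins_for(1)=1+1=2) = 2
coins_for(11) = min(1+coins_for(10)=1+2=3, 1+coins_for(9)=1+1=2, 1+coins_for(3)=1+2=3, 1+coins_for(2)=1+1=2) = 2
coins_for(12) = min(1+coins_for(11)=1+2=3, 1+coins_for(10)=1+2=3, 1+coins_for(4)=1+2=3, 1+coins_for(3)=1+2=3) = 3
coins_for(13) = min(1+coins_for(12)=1+3=4, 1+coins_for(11)=1+2=3, 1+coins_for(5)=1+3=4, 1+coins_for(4)=1+2=3) = 3
coins_for(14) = min(1+coins_for(13)=1+3=4, 1+coins_for(12)=1+3=4, 1+coins_for(6)=1+3=4, 1+coins_for(5)=1+3=4) = 4
coins_for(15) = min(1+coins_for(14)=1+4=5, 1+coins_for(13)=1+3=4, 1+coins_for(7)=1+4=5, 1+coins_for(6)=1+3=4) = 4
coins_for(16) = min(1+coins_for(15)=1+4=5, 1+coins_for(14)=1+4=5, 1+coins_for(8)=1+1=2, 1+coins_for(7)=1+4=5) = 2
coins_for(17) = min(1+coins_for(16)=1+2=3, 1+coins_for(15)=1+4=5, 1+coins_for(9)=1+1=2, 1+coins_for(8)=1+1=2) = 2
coins_for(18) = min(1+coins_for(17)=1+2=3, 1+coins_for(16)=1+2=3, 1+coins_for(10)=1+2=3, 1+coins_for(9)=1+1=2) = 2
coins_for(19) = min(1+coins_for(18)=1+2=3, 1+coins_for(17)=1+2=3, 1+coins_for(11)=1+2=3, 1+coins_for(10)=1+2=3) = 3
coins_for(20) = min(1+coins_for(19)=1+3=4, 1+coins_for(18)=1+2=3, 1+coins_for(12)=1+3=4, 1+coins_for(11)=1+2=3) = 3
coins_for(21) = min(1+coins_for(20)=1+3=4, 1+coins_for(19)=1+3=4, 1+coins_for(13)=1+3=4, 1+coins_for(12)=1+3=4) = 4
coins_for(22) = min(1+coins_for(21)=1+4=5, 1+coins_for(20)=1+3=4, 1+coins_for(14)=1+4=5, 1+coins_for(13)=1+3=4) = 4

4


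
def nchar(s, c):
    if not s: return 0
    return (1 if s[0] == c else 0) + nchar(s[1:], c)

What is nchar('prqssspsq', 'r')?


s[0]='p' != 'r' -> 0
s[0]='r' == 'r' -> 1
s[0]='q' != 'r' -> 0
s[0]='s' != 'r' -> 0
s[0]='s' != 'r' -> 0
s[0]='s' != 'r' -> 0
s[0]='p' != 'r' -> 0
s[0]='s' != 'r' -> 0
s[0]='q' != 'r' -> 0
Sum: 0 + 1 + 0 + 0 + 0 + 0 + 0 + 0 + 0 = 1

1


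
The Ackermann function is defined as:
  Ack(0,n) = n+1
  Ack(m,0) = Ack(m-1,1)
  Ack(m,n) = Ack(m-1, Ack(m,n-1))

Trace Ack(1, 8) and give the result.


Ack(1, 8) = Ack(0, Ack(1, 7))
  Ack(1, 7) = Ack(0, Ack(1, 6))
    Ack(1, 6) = Ack(0, Ack(1, 5))
      Ack(1, 5) = Ack(0, Ack(1, 4))
        Ack(1, 4) = Ack(0, Ack(1, 3))
          Ack(1, 3) = Ack(0, Ack(1, 2))
          Ack(1, 2) = Ack(0, Ack(1, 1))
          Ack(1, 1) = Ack(0, Ack(1, 0))
          Ack(1, 0) = Ack(0, 1)
          Ack(0, 1) = 2
            = Ack(0, 2)
          Ack(0, 2) = 3
            = Ack(0, 3)
          Ack(0, 3) = 4
            = Ack(0, 4)
          Ack(0, 4) = 5
          = Ack(0, 5)
          Ack(0, 5) = 6
        = Ack(0, 6)
        Ack(0, 6) = 7
      = Ack(0, 7)
      Ack(0, 7) = 8
    = Ack(0, 8)
    Ack(0, 8) = 9
  = Ack(0, 9)
... (trace truncated)
Result: Ack(1, 8) = 10

10


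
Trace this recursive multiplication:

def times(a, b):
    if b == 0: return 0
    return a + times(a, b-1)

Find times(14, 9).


times(14, 9) = 14 + times(14, 8)
times(14, 8) = 14 + times(14, 7)
times(14, 7) = 14 + times(14, 6)
times(14, 6) = 14 + times(14, 5)
times(14, 5) = 14 + times(14, 4)
times(14, 4) = 14 + times(14, 3)
times(14, 3) = 14 + times(14, 2)
times(14, 2) = 14 + times(14, 1)
times(14, 1) = 14 + times(14, 0)
times(14, 0) = 0  (base case)
Total: 14 + 14 + 14 + 14 + 14 + 14 + 14 + 14 + 14 + 0 = 126

126


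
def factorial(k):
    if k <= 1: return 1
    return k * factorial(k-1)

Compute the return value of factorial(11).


factorial(11)
= 11 * factorial(10)
= 11 * 10 * factorial(9)
= 11 * 10 * 9 * factorial(8)
= 11 * 10 * 9 * 8 * factorial(7)
= 11 * 10 * 9 * 8 * 7 * factorial(6)
= 11 * 10 * 9 * 8 * 7 * 6 * factorial(5)
= 11 * 10 * 9 * 8 * 7 * 6 * 5 * factorial(4)
= 11 * 10 * 9 * 8 * 7 * 6 * 5 * 4 * factorial(3)
= 11 * 10 * 9 * 8 * 7 * 6 * 5 * 4 * 3 * factorial(2)
= 11 * 10 * 9 * 8 * 7 * 6 * 5 * 4 * 3 * 2 * factorial(1)
= 11 * 10 * 9 * 8 * 7 * 6 * 5 * 4 * 3 * 2 * 1
= 39916800

39916800


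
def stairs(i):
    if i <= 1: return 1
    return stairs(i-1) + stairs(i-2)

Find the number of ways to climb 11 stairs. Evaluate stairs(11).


Building up from base cases:
stairs(0) = 1
stairs(1) = 1
stairs(2) = stairs(1) + stairs(0) = 1 + 1 = 2
stairs(3) = stairs(2) + stairs(1) = 2 + 1 = 3
stairs(4) = stairs(3) + stairs(2) = 3 + 2 = 5
stairs(5) = stairs(4) + stairs(3) = 5 + 3 = 8
stairs(6) = stairs(5) + stairs(4) = 8 + 5 = 13
stairs(7) = stairs(6) + stairs(5) = 13 + 8 = 21
stairs(8) = stairs(7) + stairs(6) = 21 + 13 = 34
stairs(9) = stairs(8) + stairs(7) = 34 + 21 = 55
stairs(10) = stairs(9) + stairs(8) = 55 + 34 = 89
stairs(11) = stairs(10) + stairs(9) = 89 + 55 = 144

144


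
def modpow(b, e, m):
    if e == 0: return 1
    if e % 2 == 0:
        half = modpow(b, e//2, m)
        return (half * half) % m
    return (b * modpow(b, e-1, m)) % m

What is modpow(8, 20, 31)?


modpow(8, 20, 31): e is even, compute modpow(8, 10, 31)
  modpow(8, 10, 31): e is even, compute modpow(8, 5, 31)
    modpow(8, 5, 31): e is odd, compute modpow(8, 4, 31)
      modpow(8, 4, 31): e is even, compute modpow(8, 2, 31)
        modpow(8, 2, 31): e is even, compute modpow(8, 1, 31)
          modpow(8, 1, 31): e is odd, compute modpow(8, 0, 31)
          modpow(8, 0, 31) = 1
          (8 * 1) % 31 = 8
        half=8, (8*8) % 31 = 2
      half=2, (2*2) % 31 = 4
    (8 * 4) % 31 = 1
  half=1, (1*1) % 31 = 1
half=1, (1*1) % 31 = 1

1


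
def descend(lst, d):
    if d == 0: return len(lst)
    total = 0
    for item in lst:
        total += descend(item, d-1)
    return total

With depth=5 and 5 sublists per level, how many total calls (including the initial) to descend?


At depth 0 (root): 1 call
At depth 1: each of 1 parents calls descend on 5 children = 5 calls
At depth 2: each of 5 parents calls descend on 5 children = 25 calls
At depth 3: each of 25 parents calls descend on 5 children = 125 calls
At depth 4: each of 125 parents calls descend on 5 children = 625 calls
At depth 5: each of 625 parents calls descend on 5 children = 3125 calls
Total: 1 + 5 + 25 + 125 + 625 + 3125 = 3906

3906


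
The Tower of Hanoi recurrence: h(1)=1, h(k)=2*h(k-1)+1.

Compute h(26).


h(26) = 2 * h(25) + 1
h(25) = 2 * h(24) + 1
h(24) = 2 * h(23) + 1
h(23) = 2 * h(22) + 1
h(22) = 2 * h(21) + 1
h(21) = 2 * h(20) + 1
h(20) = 2 * h(19) + 1
h(19) = 2 * h(18) + 1
h(18) = 2 * h(17) + 1
h(17) = 2 * h(16) + 1
h(16) = 2 * h(15) + 1
h(15) = 2 * h(14) + 1
h(14) = 2 * h(13) + 1
h(13) = 2 * h(12) + 1
h(12) = 2 * h(11) + 1
h(11) = 2 * h(10) + 1
h(10) = 2 * h(9) + 1
h(9) = 2 * h(8) + 1
h(8) = 2 * h(7) + 1
h(7) = 2 * h(6) + 1
h(6) = 2 * h(5) + 1
h(5) = 2 * h(4) + 1
h(4) = 2 * h(3) + 1
h(3) = 2 * h(2) + 1
h(2) = 2 * h(1) + 1
h(1) = 1  (base case)
h(2) = 2 * 1 + 1 = 3
h(3) = 2 * 3 + 1 = 7
h(4) = 2 * 7 + 1 = 15
h(5) = 2 * 15 + 1 = 31
h(6) = 2 * 31 + 1 = 63
h(7) = 2 * 63 + 1 = 127
h(8) = 2 * 127 + 1 = 255
h(9) = 2 * 255 + 1 = 511
h(10) = 2 * 511 + 1 = 1023
h(11) = 2 * 1023 + 1 = 2047
h(12) = 2 * 2047 + 1 = 4095
h(13) = 2 * 4095 + 1 = 8191
h(14) = 2 * 8191 + 1 = 16383
h(15) = 2 * 16383 + 1 = 32767
h(16) = 2 * 32767 + 1 = 65535
h(17) = 2 * 65535 + 1 = 131071
h(18) = 2 * 131071 + 1 = 262143
h(19) = 2 * 262143 + 1 = 524287
h(20) = 2 * 524287 + 1 = 1048575
h(21) = 2 * 1048575 + 1 = 2097151
h(22) = 2 * 2097151 + 1 = 4194303
h(23) = 2 * 4194303 + 1 = 8388607
h(24) = 2 * 8388607 + 1 = 16777215
h(25) = 2 * 16777215 + 1 = 33554431
h(26) = 2 * 33554431 + 1 = 67108863

67108863


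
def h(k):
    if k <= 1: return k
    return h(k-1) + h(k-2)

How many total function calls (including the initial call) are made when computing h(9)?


Let C(n) = total calls for h(n)
C(0) = 1, C(1) = 1
C(2) = 1 + C(1) + C(0) = 1 + 1 + 1 = 3
C(3) = 1 + C(2) + C(1) = 1 + 3 + 1 = 5
C(4) = 1 + C(3) + C(2) = 1 + 5 + 3 = 9
C(5) = 1 + C(4) + C(3) = 1 + 9 + 5 = 15
C(6) = 1 + C(5) + C(4) = 1 + 15 + 9 = 25
C(7) = 1 + C(6) + C(5) = 1 + 25 + 15 = 41
C(8) = 1 + C(7) + C(6) = 1 + 41 + 25 = 67
C(9) = 1 + C(8) + C(7) = 1 + 67 + 41 = 109

109


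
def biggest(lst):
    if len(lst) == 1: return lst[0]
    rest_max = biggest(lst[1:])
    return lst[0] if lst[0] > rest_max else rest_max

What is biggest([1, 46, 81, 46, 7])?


biggest([1, 46, 81, 46, 7]): compare 1 with biggest([46, 81, 46, 7])
biggest([46, 81, 46, 7]): compare 46 with biggest([81, 46, 7])
biggest([81, 46, 7]): compare 81 with biggest([46, 7])
biggest([46, 7]): compare 46 with biggest([7])
biggest([7]) = 7  (base case)
Compare 46 with 7 -> 46
Compare 81 with 46 -> 81
Compare 46 with 81 -> 81
Compare 1 with 81 -> 81

81


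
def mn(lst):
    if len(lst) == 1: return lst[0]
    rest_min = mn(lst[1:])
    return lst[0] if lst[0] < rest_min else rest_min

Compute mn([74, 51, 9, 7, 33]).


mn([74, 51, 9, 7, 33]): compare 74 with mn([51, 9, 7, 33])
mn([51, 9, 7, 33]): compare 51 with mn([9, 7, 33])
mn([9, 7, 33]): compare 9 with mn([7, 33])
mn([7, 33]): compare 7 with mn([33])
mn([33]) = 33  (base case)
Compare 7 with 33 -> 7
Compare 9 with 7 -> 7
Compare 51 with 7 -> 7
Compare 74 with 7 -> 7

7


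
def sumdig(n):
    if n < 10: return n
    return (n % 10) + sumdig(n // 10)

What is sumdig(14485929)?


sumdig(14485929) = 9 + sumdig(1448592)
sumdig(1448592) = 2 + sumdig(144859)
sumdig(144859) = 9 + sumdig(14485)
sumdig(14485) = 5 + sumdig(1448)
sumdig(1448) = 8 + sumdig(144)
sumdig(144) = 4 + sumdig(14)
sumdig(14) = 4 + sumdig(1)
sumdig(1) = 1  (base case)
Total: 9 + 2 + 9 + 5 + 8 + 4 + 4 + 1 = 42

42


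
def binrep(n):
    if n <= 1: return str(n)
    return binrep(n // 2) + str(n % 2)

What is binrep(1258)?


binrep(1258) = binrep(629) + '0'
binrep(629) = binrep(314) + '1'
binrep(314) = binrep(157) + '0'
binrep(157) = binrep(78) + '1'
binrep(78) = binrep(39) + '0'
binrep(39) = binrep(19) + '1'
binrep(19) = binrep(9) + '1'
binrep(9) = binrep(4) + '1'
binrep(4) = binrep(2) + '0'
binrep(2) = binrep(1) + '0'
binrep(1) = '1'  (base case)
Concatenating: '1' + '0' + '0' + '1' + '1' + '1' + '0' + '1' + '0' + '1' + '0' = '10011101010'

10011101010


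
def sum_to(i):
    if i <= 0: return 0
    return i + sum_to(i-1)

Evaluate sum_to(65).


sum_to(65)
= 65 + 64 + 63 + 62 + 61 + 60 + 59 + 58 + 57 + 56 + 55 + 54 + 53 + 52 + 51 + 50 + 49 + 48 + 47 + 46 + 45 + 44 + 43 + 42 + 41 + 40 + 39 + 38 + 37 + 36 + 35 + 34 + 33 + 32 + 31 + 30 + 29 + 28 + 27 + 26 + 25 + 24 + 23 + 22 + 21 + 20 + 19 + 18 + 17 + 16 + 15 + 14 + 13 + 12 + 11 + 10 + 9 + 8 + 7 + 6 + 5 + 4 + 3 + 2 + 1 + sum_to(0)
= 65 + 64 + 63 + 62 + 61 + 60 + 59 + 58 + 57 + 56 + 55 + 54 + 53 + 52 + 51 + 50 + 49 + 48 + 47 + 46 + 45 + 44 + 43 + 42 + 41 + 40 + 39 + 38 + 37 + 36 + 35 + 34 + 33 + 32 + 31 + 30 + 29 + 28 + 27 + 26 + 25 + 24 + 23 + 22 + 21 + 20 + 19 + 18 + 17 + 16 + 15 + 14 + 13 + 12 + 11 + 10 + 9 + 8 + 7 + 6 + 5 + 4 + 3 + 2 + 1 + 0
= 2145

2145


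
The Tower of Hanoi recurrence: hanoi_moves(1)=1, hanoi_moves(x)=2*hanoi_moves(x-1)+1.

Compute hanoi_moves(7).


hanoi_moves(7) = 2 * hanoi_moves(6) + 1
hanoi_moves(6) = 2 * hanoi_moves(5) + 1
hanoi_moves(5) = 2 * hanoi_moves(4) + 1
hanoi_moves(4) = 2 * hanoi_moves(3) + 1
hanoi_moves(3) = 2 * hanoi_moves(2) + 1
hanoi_moves(2) = 2 * hanoi_moves(1) + 1
hanoi_moves(1) = 1  (base case)
hanoi_moves(2) = 2 * 1 + 1 = 3
hanoi_moves(3) = 2 * 3 + 1 = 7
hanoi_moves(4) = 2 * 7 + 1 = 15
hanoi_moves(5) = 2 * 15 + 1 = 31
hanoi_moves(6) = 2 * 31 + 1 = 63
hanoi_moves(7) = 2 * 63 + 1 = 127

127


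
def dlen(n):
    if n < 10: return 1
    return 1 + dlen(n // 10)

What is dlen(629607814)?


dlen(629607814) = 1 + dlen(62960781)
dlen(62960781) = 1 + dlen(6296078)
dlen(6296078) = 1 + dlen(629607)
dlen(629607) = 1 + dlen(62960)
dlen(62960) = 1 + dlen(6296)
dlen(6296) = 1 + dlen(629)
dlen(629) = 1 + dlen(62)
dlen(62) = 1 + dlen(6)
dlen(6) = 1  (base case: 6 < 10)
Unwinding: 1 + 1 + 1 + 1 + 1 + 1 + 1 + 1 + 1 = 9

9


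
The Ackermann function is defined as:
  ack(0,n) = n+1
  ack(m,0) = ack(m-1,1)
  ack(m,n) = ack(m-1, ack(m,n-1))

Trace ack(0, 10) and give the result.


ack(0, 10) = 11
Result: ack(0, 10) = 11

11


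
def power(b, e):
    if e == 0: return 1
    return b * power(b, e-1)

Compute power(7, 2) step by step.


power(7, 2)
= 7 * power(7, 1)
= 7 * 7 * power(7, 0)
= 7 * 7 * 1
= 49

49


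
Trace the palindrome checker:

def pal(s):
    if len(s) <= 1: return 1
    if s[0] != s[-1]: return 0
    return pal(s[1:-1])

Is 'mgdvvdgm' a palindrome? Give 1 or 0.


pal('mgdvvdgm'): s[0]='m' == s[-1]='m' -> check pal('gdvvdg')
pal('gdvvdg'): s[0]='g' == s[-1]='g' -> check pal('dvvd')
pal('dvvd'): s[0]='d' == s[-1]='d' -> check pal('vv')
pal('vv'): s[0]='v' == s[-1]='v' -> check pal('')
pal(''): len <= 1 -> return 1  (base case)
Result: 1 (palindrome)

1


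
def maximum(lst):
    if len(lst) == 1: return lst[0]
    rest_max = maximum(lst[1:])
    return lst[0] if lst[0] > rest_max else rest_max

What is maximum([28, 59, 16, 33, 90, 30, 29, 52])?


maximum([28, 59, 16, 33, 90, 30, 29, 52]): compare 28 with maximum([59, 16, 33, 90, 30, 29, 52])
maximum([59, 16, 33, 90, 30, 29, 52]): compare 59 with maximum([16, 33, 90, 30, 29, 52])
maximum([16, 33, 90, 30, 29, 52]): compare 16 with maximum([33, 90, 30, 29, 52])
maximum([33, 90, 30, 29, 52]): compare 33 with maximum([90, 30, 29, 52])
maximum([90, 30, 29, 52]): compare 90 with maximum([30, 29, 52])
maximum([30, 29, 52]): compare 30 with maximum([29, 52])
maximum([29, 52]): compare 29 with maximum([52])
maximum([52]) = 52  (base case)
Compare 29 with 52 -> 52
Compare 30 with 52 -> 52
Compare 90 with 52 -> 90
Compare 33 with 90 -> 90
Compare 16 with 90 -> 90
Compare 59 with 90 -> 90
Compare 28 with 90 -> 90

90


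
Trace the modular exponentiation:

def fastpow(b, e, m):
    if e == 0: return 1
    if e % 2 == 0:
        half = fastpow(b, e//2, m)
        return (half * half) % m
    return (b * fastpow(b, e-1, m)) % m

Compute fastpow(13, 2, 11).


fastpow(13, 2, 11): e is even, compute fastpow(13, 1, 11)
  fastpow(13, 1, 11): e is odd, compute fastpow(13, 0, 11)
    fastpow(13, 0, 11) = 1
  (13 * 1) % 11 = 2
half=2, (2*2) % 11 = 4

4


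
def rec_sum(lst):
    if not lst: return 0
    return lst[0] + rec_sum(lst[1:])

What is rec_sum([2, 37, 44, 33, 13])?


rec_sum([2, 37, 44, 33, 13]) = 2 + rec_sum([37, 44, 33, 13])
rec_sum([37, 44, 33, 13]) = 37 + rec_sum([44, 33, 13])
rec_sum([44, 33, 13]) = 44 + rec_sum([33, 13])
rec_sum([33, 13]) = 33 + rec_sum([13])
rec_sum([13]) = 13 + rec_sum([])
rec_sum([]) = 0  (base case)
Total: 2 + 37 + 44 + 33 + 13 + 0 = 129

129


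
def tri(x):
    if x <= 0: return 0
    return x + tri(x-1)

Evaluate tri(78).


tri(78)
= 78 + 77 + 76 + 75 + 74 + 73 + 72 + 71 + 70 + 69 + 68 + 67 + 66 + 65 + 64 + 63 + 62 + 61 + 60 + 59 + 58 + 57 + 56 + 55 + 54 + 53 + 52 + 51 + 50 + 49 + 48 + 47 + 46 + 45 + 44 + 43 + 42 + 41 + 40 + 39 + 38 + 37 + 36 + 35 + 34 + 33 + 32 + 31 + 30 + 29 + 28 + 27 + 26 + 25 + 24 + 23 + 22 + 21 + 20 + 19 + 18 + 17 + 16 + 15 + 14 + 13 + 12 + 11 + 10 + 9 + 8 + 7 + 6 + 5 + 4 + 3 + 2 + 1 + tri(0)
= 78 + 77 + 76 + 75 + 74 + 73 + 72 + 71 + 70 + 69 + 68 + 67 + 66 + 65 + 64 + 63 + 62 + 61 + 60 + 59 + 58 + 57 + 56 + 55 + 54 + 53 + 52 + 51 + 50 + 49 + 48 + 47 + 46 + 45 + 44 + 43 + 42 + 41 + 40 + 39 + 38 + 37 + 36 + 35 + 34 + 33 + 32 + 31 + 30 + 29 + 28 + 27 + 26 + 25 + 24 + 23 + 22 + 21 + 20 + 19 + 18 + 17 + 16 + 15 + 14 + 13 + 12 + 11 + 10 + 9 + 8 + 7 + 6 + 5 + 4 + 3 + 2 + 1 + 0
= 3081

3081


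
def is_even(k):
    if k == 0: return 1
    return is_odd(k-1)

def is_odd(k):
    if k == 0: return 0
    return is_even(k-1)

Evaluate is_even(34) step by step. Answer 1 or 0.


is_even(34) = is_odd(33)
is_odd(33) = is_even(32)
is_even(32) = is_odd(31)
is_odd(31) = is_even(30)
is_even(30) = is_odd(29)
is_odd(29) = is_even(28)
is_even(28) = is_odd(27)
is_odd(27) = is_even(26)
is_even(26) = is_odd(25)
is_odd(25) = is_even(24)
is_even(24) = is_odd(23)
is_odd(23) = is_even(22)
is_even(22) = is_odd(21)
is_odd(21) = is_even(20)
is_even(20) = is_odd(19)
is_odd(19) = is_even(18)
is_even(18) = is_odd(17)
is_odd(17) = is_even(16)
is_even(16) = is_odd(15)
is_odd(15) = is_even(14)
is_even(14) = is_odd(13)
is_odd(13) = is_even(12)
is_even(12) = is_odd(11)
is_odd(11) = is_even(10)
is_even(10) = is_odd(9)
is_odd(9) = is_even(8)
is_even(8) = is_odd(7)
is_odd(7) = is_even(6)
is_even(6) = is_odd(5)
is_odd(5) = is_even(4)
is_even(4) = is_odd(3)
is_odd(3) = is_even(2)
is_even(2) = is_odd(1)
is_odd(1) = is_even(0)
is_even(0) = 1  (base case)
Result: 1

1


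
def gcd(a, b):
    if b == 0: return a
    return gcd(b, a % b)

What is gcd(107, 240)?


gcd(107, 240) = gcd(240, 107)
gcd(240, 107) = gcd(107, 26)
gcd(107, 26) = gcd(26, 3)
gcd(26, 3) = gcd(3, 2)
gcd(3, 2) = gcd(2, 1)
gcd(2, 1) = gcd(1, 0)
gcd(1, 0) = 1  (base case)

1


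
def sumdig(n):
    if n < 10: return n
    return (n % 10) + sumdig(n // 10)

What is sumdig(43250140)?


sumdig(43250140) = 0 + sumdig(4325014)
sumdig(4325014) = 4 + sumdig(432501)
sumdig(432501) = 1 + sumdig(43250)
sumdig(43250) = 0 + sumdig(4325)
sumdig(4325) = 5 + sumdig(432)
sumdig(432) = 2 + sumdig(43)
sumdig(43) = 3 + sumdig(4)
sumdig(4) = 4  (base case)
Total: 0 + 4 + 1 + 0 + 5 + 2 + 3 + 4 = 19

19


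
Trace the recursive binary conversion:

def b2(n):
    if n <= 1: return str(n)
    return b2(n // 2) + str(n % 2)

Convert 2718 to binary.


b2(2718) = b2(1359) + '0'
b2(1359) = b2(679) + '1'
b2(679) = b2(339) + '1'
b2(339) = b2(169) + '1'
b2(169) = b2(84) + '1'
b2(84) = b2(42) + '0'
b2(42) = b2(21) + '0'
b2(21) = b2(10) + '1'
b2(10) = b2(5) + '0'
b2(5) = b2(2) + '1'
b2(2) = b2(1) + '0'
b2(1) = '1'  (base case)
Concatenating: '1' + '0' + '1' + '0' + '1' + '0' + '0' + '1' + '1' + '1' + '1' + '0' = '101010011110'

101010011110


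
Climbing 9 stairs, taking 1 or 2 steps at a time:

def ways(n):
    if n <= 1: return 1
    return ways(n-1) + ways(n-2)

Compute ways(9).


Building up from base cases:
ways(0) = 1
ways(1) = 1
ways(2) = ways(1) + ways(0) = 1 + 1 = 2
ways(3) = ways(2) + ways(1) = 2 + 1 = 3
ways(4) = ways(3) + ways(2) = 3 + 2 = 5
ways(5) = ways(4) + ways(3) = 5 + 3 = 8
ways(6) = ways(5) + ways(4) = 8 + 5 = 13
ways(7) = ways(6) + ways(5) = 13 + 8 = 21
ways(8) = ways(7) + ways(6) = 21 + 13 = 34
ways(9) = ways(8) + ways(7) = 34 + 21 = 55

55


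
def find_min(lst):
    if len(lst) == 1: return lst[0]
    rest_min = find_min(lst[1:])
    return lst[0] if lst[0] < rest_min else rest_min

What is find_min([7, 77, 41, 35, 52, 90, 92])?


find_min([7, 77, 41, 35, 52, 90, 92]): compare 7 with find_min([77, 41, 35, 52, 90, 92])
find_min([77, 41, 35, 52, 90, 92]): compare 77 with find_min([41, 35, 52, 90, 92])
find_min([41, 35, 52, 90, 92]): compare 41 with find_min([35, 52, 90, 92])
find_min([35, 52, 90, 92]): compare 35 with find_min([52, 90, 92])
find_min([52, 90, 92]): compare 52 with find_min([90, 92])
find_min([90, 92]): compare 90 with find_min([92])
find_min([92]) = 92  (base case)
Compare 90 with 92 -> 90
Compare 52 with 90 -> 52
Compare 35 with 52 -> 35
Compare 41 with 35 -> 35
Compare 77 with 35 -> 35
Compare 7 with 35 -> 7

7


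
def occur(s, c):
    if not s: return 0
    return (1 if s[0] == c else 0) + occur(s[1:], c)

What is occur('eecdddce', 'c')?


s[0]='e' != 'c' -> 0
s[0]='e' != 'c' -> 0
s[0]='c' == 'c' -> 1
s[0]='d' != 'c' -> 0
s[0]='d' != 'c' -> 0
s[0]='d' != 'c' -> 0
s[0]='c' == 'c' -> 1
s[0]='e' != 'c' -> 0
Sum: 0 + 0 + 1 + 0 + 0 + 0 + 1 + 0 = 2

2


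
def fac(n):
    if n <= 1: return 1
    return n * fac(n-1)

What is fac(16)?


fac(16)
= 16 * fac(15)
= 16 * 15 * fac(14)
= 16 * 15 * 14 * fac(13)
= 16 * 15 * 14 * 13 * fac(12)
= 16 * 15 * 14 * 13 * 12 * fac(11)
= 16 * 15 * 14 * 13 * 12 * 11 * fac(10)
= 16 * 15 * 14 * 13 * 12 * 11 * 10 * fac(9)
= 16 * 15 * 14 * 13 * 12 * 11 * 10 * 9 * fac(8)
= 16 * 15 * 14 * 13 * 12 * 11 * 10 * 9 * 8 * fac(7)
= 16 * 15 * 14 * 13 * 12 * 11 * 10 * 9 * 8 * 7 * fac(6)
= 16 * 15 * 14 * 13 * 12 * 11 * 10 * 9 * 8 * 7 * 6 * fac(5)
= 16 * 15 * 14 * 13 * 12 * 11 * 10 * 9 * 8 * 7 * 6 * 5 * fac(4)
= 16 * 15 * 14 * 13 * 12 * 11 * 10 * 9 * 8 * 7 * 6 * 5 * 4 * fac(3)
= 16 * 15 * 14 * 13 * 12 * 11 * 10 * 9 * 8 * 7 * 6 * 5 * 4 * 3 * fac(2)
= 16 * 15 * 14 * 13 * 12 * 11 * 10 * 9 * 8 * 7 * 6 * 5 * 4 * 3 * 2 * fac(1)
= 16 * 15 * 14 * 13 * 12 * 11 * 10 * 9 * 8 * 7 * 6 * 5 * 4 * 3 * 2 * 1
= 20922789888000

20922789888000


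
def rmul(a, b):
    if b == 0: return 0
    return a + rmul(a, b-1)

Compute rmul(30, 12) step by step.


rmul(30, 12) = 30 + rmul(30, 11)
rmul(30, 11) = 30 + rmul(30, 10)
rmul(30, 10) = 30 + rmul(30, 9)
rmul(30, 9) = 30 + rmul(30, 8)
rmul(30, 8) = 30 + rmul(30, 7)
rmul(30, 7) = 30 + rmul(30, 6)
rmul(30, 6) = 30 + rmul(30, 5)
rmul(30, 5) = 30 + rmul(30, 4)
rmul(30, 4) = 30 + rmul(30, 3)
rmul(30, 3) = 30 + rmul(30, 2)
rmul(30, 2) = 30 + rmul(30, 1)
rmul(30, 1) = 30 + rmul(30, 0)
rmul(30, 0) = 0  (base case)
Total: 30 + 30 + 30 + 30 + 30 + 30 + 30 + 30 + 30 + 30 + 30 + 30 + 0 = 360

360


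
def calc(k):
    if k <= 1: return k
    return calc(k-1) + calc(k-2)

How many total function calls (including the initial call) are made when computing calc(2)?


Let C(n) = total calls for calc(n)
C(0) = 1, C(1) = 1
C(2) = 1 + C(1) + C(0) = 1 + 1 + 1 = 3

3


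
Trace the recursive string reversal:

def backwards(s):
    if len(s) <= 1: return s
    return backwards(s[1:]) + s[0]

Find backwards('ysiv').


backwards('ysiv') = backwards('siv') + 'y'
backwards('siv') = backwards('iv') + 's'
backwards('iv') = backwards('v') + 'i'
backwards('v') = 'v'  (base case)
Concatenating: 'v' + 'i' + 's' + 'y' = 'visy'

visy


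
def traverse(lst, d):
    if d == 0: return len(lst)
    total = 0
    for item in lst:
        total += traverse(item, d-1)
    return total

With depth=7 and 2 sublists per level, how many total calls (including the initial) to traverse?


At depth 0 (root): 1 call
At depth 1: each of 1 parents calls traverse on 2 children = 2 calls
At depth 2: each of 2 parents calls traverse on 2 children = 4 calls
At depth 3: each of 4 parents calls traverse on 2 children = 8 calls
At depth 4: each of 8 parents calls traverse on 2 children = 16 calls
At depth 5: each of 16 parents calls traverse on 2 children = 32 calls
At depth 6: each of 32 parents calls traverse on 2 children = 64 calls
At depth 7: each of 64 parents calls traverse on 2 children = 128 calls
Total: 1 + 2 + 4 + 8 + 16 + 32 + 64 + 128 = 255

255


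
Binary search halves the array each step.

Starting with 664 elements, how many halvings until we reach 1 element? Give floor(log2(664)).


664 / 2 = 332
332 / 2 = 166
166 / 2 = 83
83 / 2 = 41
41 / 2 = 20
20 / 2 = 10
10 / 2 = 5
5 / 2 = 2
2 / 2 = 1
Reached 1 after 9 halvings

9


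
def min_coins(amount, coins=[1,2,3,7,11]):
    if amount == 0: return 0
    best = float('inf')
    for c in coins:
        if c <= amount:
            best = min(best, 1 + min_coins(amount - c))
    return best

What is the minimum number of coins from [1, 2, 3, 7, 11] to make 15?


Building up with DP:
min_coins(0) = 0
min_coins(1) = min(1+min_coins(0)=1+0=1) = 1
min_coins(2) = min(1+min_coins(1)=1+1=2, 1+min_coins(0)=1+0=1) = 1
min_coins(3) = min(1+min_coins(2)=1+1=2, 1+min_coins(1)=1+1=2, 1+min_coins(0)=1+0=1) = 1
min_coins(4) = min(1+min_coins(3)=1+1=2, 1+min_coins(2)=1+1=2, 1+min_coins(1)=1+1=2) = 2
min_coins(5) = min(1+min_coins(4)=1+2=3, 1+min_coins(3)=1+1=2, 1+min_coins(2)=1+1=2) = 2
min_coins(6) = min(1+min_coins(5)=1+2=3, 1+min_coins(4)=1+2=3, 1+min_coins(3)=1+1=2) = 2
min_coins(7) = min(1+min_coins(6)=1+2=3, 1+min_coins(5)=1+2=3, 1+min_coins(4)=1+2=3, 1+min_coins(0)=1+0=1) = 1
min_coins(8) = min(1+min_coins(7)=1+1=2, 1+min_coins(6)=1+2=3, 1+min_coins(5)=1+2=3, 1+min_coins(1)=1+1=2) = 2
min_coins(9) = min(1+min_coins(8)=1+2=3, 1+min_coins(7)=1+1=2, 1+min_coins(6)=1+2=3, 1+min_coins(2)=1+1=2) = 2
min_coins(10) = min(1+min_coins(9)=1+2=3, 1+min_coins(8)=1+2=3, 1+min_coins(7)=1+1=2, 1+min_coins(3)=1+1=2) = 2
min_coins(11) = min(1+min_coins(10)=1+2=3, 1+min_coins(9)=1+2=3, 1+min_coins(8)=1+2=3, 1+min_coins(4)=1+2=3, 1+min_coins(0)=1+0=1) = 1
min_coins(12) = min(1+min_coins(11)=1+1=2, 1+min_coins(10)=1+2=3, 1+min_coins(9)=1+2=3, 1+min_coins(5)=1+2=3, 1+min_coins(1)=1+1=2) = 2
min_coins(13) = min(1+min_coins(12)=1+2=3, 1+min_coins(11)=1+1=2, 1+min_coins(10)=1+2=3, 1+min_coins(6)=1+2=3, 1+min_coins(2)=1+1=2) = 2
min_coins(14) = min(1+min_coins(13)=1+2=3, 1+min_coins(12)=1+2=3, 1+min_coins(11)=1+1=2, 1+min_coins(7)=1+1=2, 1+min_coins(3)=1+1=2) = 2
min_coins(15) = min(1+min_coins(14)=1+2=3, 1+min_coins(13)=1+2=3, 1+min_coins(12)=1+2=3, 1+min_coins(8)=1+2=3, 1+min_coins(4)=1+2=3) = 3

3


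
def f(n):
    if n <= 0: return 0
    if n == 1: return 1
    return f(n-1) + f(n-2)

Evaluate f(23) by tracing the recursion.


Computing f(23) bottom-up:
f(0) = 0
f(1) = 1
f(2) = f(1) + f(0) = 1 + 0 = 1
f(3) = f(2) + f(1) = 1 + 1 = 2
f(4) = f(3) + f(2) = 2 + 1 = 3
f(5) = f(4) + f(3) = 3 + 2 = 5
f(6) = f(5) + f(4) = 5 + 3 = 8
f(7) = f(6) + f(5) = 8 + 5 = 13
f(8) = f(7) + f(6) = 13 + 8 = 21
f(9) = f(8) + f(7) = 21 + 13 = 34
f(10) = f(9) + f(8) = 34 + 21 = 55
f(11) = f(10) + f(9) = 55 + 34 = 89
f(12) = f(11) + f(10) = 89 + 55 = 144
f(13) = f(12) + f(11) = 144 + 89 = 233
f(14) = f(13) + f(12) = 233 + 144 = 377
f(15) = f(14) + f(13) = 377 + 233 = 610
f(16) = f(15) + f(14) = 610 + 377 = 987
f(17) = f(16) + f(15) = 987 + 610 = 1597
f(18) = f(17) + f(16) = 1597 + 987 = 2584
f(19) = f(18) + f(17) = 2584 + 1597 = 4181
f(20) = f(19) + f(18) = 4181 + 2584 = 6765
f(21) = f(20) + f(19) = 6765 + 4181 = 10946
f(22) = f(21) + f(20) = 10946 + 6765 = 17711
f(23) = f(22) + f(21) = 17711 + 10946 = 28657

28657


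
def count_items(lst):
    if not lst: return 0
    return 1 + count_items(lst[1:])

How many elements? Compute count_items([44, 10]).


count_items([44, 10]) = 1 + count_items([10])
count_items([10]) = 1 + count_items([])
count_items([]) = 0  (base case)
Unwinding: 1 + 1 + 0 = 2

2


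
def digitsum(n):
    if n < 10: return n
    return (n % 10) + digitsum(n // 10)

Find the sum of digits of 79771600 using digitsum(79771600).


digitsum(79771600) = 0 + digitsum(7977160)
digitsum(7977160) = 0 + digitsum(797716)
digitsum(797716) = 6 + digitsum(79771)
digitsum(79771) = 1 + digitsum(7977)
digitsum(7977) = 7 + digitsum(797)
digitsum(797) = 7 + digitsum(79)
digitsum(79) = 9 + digitsum(7)
digitsum(7) = 7  (base case)
Total: 0 + 0 + 6 + 1 + 7 + 7 + 9 + 7 = 37

37


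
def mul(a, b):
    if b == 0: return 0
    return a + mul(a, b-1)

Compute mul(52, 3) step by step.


mul(52, 3) = 52 + mul(52, 2)
mul(52, 2) = 52 + mul(52, 1)
mul(52, 1) = 52 + mul(52, 0)
mul(52, 0) = 0  (base case)
Total: 52 + 52 + 52 + 0 = 156

156


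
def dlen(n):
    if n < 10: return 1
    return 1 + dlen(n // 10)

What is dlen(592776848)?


dlen(592776848) = 1 + dlen(59277684)
dlen(59277684) = 1 + dlen(5927768)
dlen(5927768) = 1 + dlen(592776)
dlen(592776) = 1 + dlen(59277)
dlen(59277) = 1 + dlen(5927)
dlen(5927) = 1 + dlen(592)
dlen(592) = 1 + dlen(59)
dlen(59) = 1 + dlen(5)
dlen(5) = 1  (base case: 5 < 10)
Unwinding: 1 + 1 + 1 + 1 + 1 + 1 + 1 + 1 + 1 = 9

9


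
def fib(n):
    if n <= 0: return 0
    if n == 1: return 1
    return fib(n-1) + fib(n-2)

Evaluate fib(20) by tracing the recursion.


Computing fib(20) bottom-up:
fib(0) = 0
fib(1) = 1
fib(2) = fib(1) + fib(0) = 1 + 0 = 1
fib(3) = fib(2) + fib(1) = 1 + 1 = 2
fib(4) = fib(3) + fib(2) = 2 + 1 = 3
fib(5) = fib(4) + fib(3) = 3 + 2 = 5
fib(6) = fib(5) + fib(4) = 5 + 3 = 8
fib(7) = fib(6) + fib(5) = 8 + 5 = 13
fib(8) = fib(7) + fib(6) = 13 + 8 = 21
fib(9) = fib(8) + fib(7) = 21 + 13 = 34
fib(10) = fib(9) + fib(8) = 34 + 21 = 55
fib(11) = fib(10) + fib(9) = 55 + 34 = 89
fib(12) = fib(11) + fib(10) = 89 + 55 = 144
fib(13) = fib(12) + fib(11) = 144 + 89 = 233
fib(14) = fib(13) + fib(12) = 233 + 144 = 377
fib(15) = fib(14) + fib(13) = 377 + 233 = 610
fib(16) = fib(15) + fib(14) = 610 + 377 = 987
fib(17) = fib(16) + fib(15) = 987 + 610 = 1597
fib(18) = fib(17) + fib(16) = 1597 + 987 = 2584
fib(19) = fib(18) + fib(17) = 2584 + 1597 = 4181
fib(20) = fib(19) + fib(18) = 4181 + 2584 = 6765

6765


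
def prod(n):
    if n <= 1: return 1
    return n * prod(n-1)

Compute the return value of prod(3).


prod(3)
= 3 * prod(2)
= 3 * 2 * prod(1)
= 3 * 2 * 1
= 6

6


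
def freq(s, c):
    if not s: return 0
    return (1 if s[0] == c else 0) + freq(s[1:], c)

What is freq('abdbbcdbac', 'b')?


s[0]='a' != 'b' -> 0
s[0]='b' == 'b' -> 1
s[0]='d' != 'b' -> 0
s[0]='b' == 'b' -> 1
s[0]='b' == 'b' -> 1
s[0]='c' != 'b' -> 0
s[0]='d' != 'b' -> 0
s[0]='b' == 'b' -> 1
s[0]='a' != 'b' -> 0
s[0]='c' != 'b' -> 0
Sum: 0 + 1 + 0 + 1 + 1 + 0 + 0 + 1 + 0 + 0 = 4

4


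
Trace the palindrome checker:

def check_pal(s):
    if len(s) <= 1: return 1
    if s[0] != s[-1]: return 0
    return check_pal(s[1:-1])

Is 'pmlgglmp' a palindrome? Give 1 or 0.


check_pal('pmlgglmp'): s[0]='p' == s[-1]='p' -> check check_pal('mlgglm')
check_pal('mlgglm'): s[0]='m' == s[-1]='m' -> check check_pal('lggl')
check_pal('lggl'): s[0]='l' == s[-1]='l' -> check check_pal('gg')
check_pal('gg'): s[0]='g' == s[-1]='g' -> check check_pal('')
check_pal(''): len <= 1 -> return 1  (base case)
Result: 1 (palindrome)

1


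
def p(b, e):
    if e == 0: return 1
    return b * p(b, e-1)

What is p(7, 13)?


p(7, 13)
= 7 * p(7, 12)
= 7 * 7 * p(7, 11)
= 7 * 7 * 7 * p(7, 10)
= 7 * 7 * 7 * 7 * p(7, 9)
= 7 * 7 * 7 * 7 * 7 * p(7, 8)
= 7 * 7 * 7 * 7 * 7 * 7 * p(7, 7)
= 7 * 7 * 7 * 7 * 7 * 7 * 7 * p(7, 6)
= 7 * 7 * 7 * 7 * 7 * 7 * 7 * 7 * p(7, 5)
= 7 * 7 * 7 * 7 * 7 * 7 * 7 * 7 * 7 * p(7, 4)
= 7 * 7 * 7 * 7 * 7 * 7 * 7 * 7 * 7 * 7 * p(7, 3)
= 7 * 7 * 7 * 7 * 7 * 7 * 7 * 7 * 7 * 7 * 7 * p(7, 2)
= 7 * 7 * 7 * 7 * 7 * 7 * 7 * 7 * 7 * 7 * 7 * 7 * p(7, 1)
= 7 * 7 * 7 * 7 * 7 * 7 * 7 * 7 * 7 * 7 * 7 * 7 * 7 * p(7, 0)
= 7 * 7 * 7 * 7 * 7 * 7 * 7 * 7 * 7 * 7 * 7 * 7 * 7 * 1
= 96889010407

96889010407


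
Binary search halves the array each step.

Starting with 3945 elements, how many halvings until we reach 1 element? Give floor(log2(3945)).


3945 / 2 = 1972
1972 / 2 = 986
986 / 2 = 493
493 / 2 = 246
246 / 2 = 123
123 / 2 = 61
61 / 2 = 30
30 / 2 = 15
15 / 2 = 7
7 / 2 = 3
3 / 2 = 1
Reached 1 after 11 halvings

11


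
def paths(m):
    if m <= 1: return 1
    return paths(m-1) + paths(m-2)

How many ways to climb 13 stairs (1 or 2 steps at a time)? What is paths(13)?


Building up from base cases:
paths(0) = 1
paths(1) = 1
paths(2) = paths(1) + paths(0) = 1 + 1 = 2
paths(3) = paths(2) + paths(1) = 2 + 1 = 3
paths(4) = paths(3) + paths(2) = 3 + 2 = 5
paths(5) = paths(4) + paths(3) = 5 + 3 = 8
paths(6) = paths(5) + paths(4) = 8 + 5 = 13
paths(7) = paths(6) + paths(5) = 13 + 8 = 21
paths(8) = paths(7) + paths(6) = 21 + 13 = 34
paths(9) = paths(8) + paths(7) = 34 + 21 = 55
paths(10) = paths(9) + paths(8) = 55 + 34 = 89
paths(11) = paths(10) + paths(9) = 89 + 55 = 144
paths(12) = paths(11) + paths(10) = 144 + 89 = 233
paths(13) = paths(12) + paths(11) = 233 + 144 = 377

377


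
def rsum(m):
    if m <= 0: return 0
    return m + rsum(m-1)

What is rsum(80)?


rsum(80)
= 80 + 79 + 78 + 77 + 76 + 75 + 74 + 73 + 72 + 71 + 70 + 69 + 68 + 67 + 66 + 65 + 64 + 63 + 62 + 61 + 60 + 59 + 58 + 57 + 56 + 55 + 54 + 53 + 52 + 51 + 50 + 49 + 48 + 47 + 46 + 45 + 44 + 43 + 42 + 41 + 40 + 39 + 38 + 37 + 36 + 35 + 34 + 33 + 32 + 31 + 30 + 29 + 28 + 27 + 26 + 25 + 24 + 23 + 22 + 21 + 20 + 19 + 18 + 17 + 16 + 15 + 14 + 13 + 12 + 11 + 10 + 9 + 8 + 7 + 6 + 5 + 4 + 3 + 2 + 1 + rsum(0)
= 80 + 79 + 78 + 77 + 76 + 75 + 74 + 73 + 72 + 71 + 70 + 69 + 68 + 67 + 66 + 65 + 64 + 63 + 62 + 61 + 60 + 59 + 58 + 57 + 56 + 55 + 54 + 53 + 52 + 51 + 50 + 49 + 48 + 47 + 46 + 45 + 44 + 43 + 42 + 41 + 40 + 39 + 38 + 37 + 36 + 35 + 34 + 33 + 32 + 31 + 30 + 29 + 28 + 27 + 26 + 25 + 24 + 23 + 22 + 21 + 20 + 19 + 18 + 17 + 16 + 15 + 14 + 13 + 12 + 11 + 10 + 9 + 8 + 7 + 6 + 5 + 4 + 3 + 2 + 1 + 0
= 3240

3240
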